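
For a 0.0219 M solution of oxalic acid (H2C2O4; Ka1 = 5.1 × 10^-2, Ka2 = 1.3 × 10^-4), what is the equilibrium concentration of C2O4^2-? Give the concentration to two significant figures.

First ionization gives [H+] ≈ [HC2O4-] = 1.65 × 10^-2 M.
Second step: Ka2 = [H+][C2O4^2-]/[HC2O4-] ≈ [C2O4^2-] (since [H+] ≈ [HC2O4-]).
So [C2O4^2-] ≈ Ka2.

1.3 × 10^-4 M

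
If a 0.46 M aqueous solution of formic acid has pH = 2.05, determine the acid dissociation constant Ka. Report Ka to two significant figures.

[H+] = 10^(-2.05) = 8.91 × 10^-3 M
At equilibrium [HA] = 0.46 − 8.91 × 10^-3 = 4.51 × 10^-1 M
Ka = [H+][A-]/[HA] = (8.91 × 10^-3)² / 4.51 × 10^-1 = 1.8 × 10^-4

Ka = 1.8 × 10^-4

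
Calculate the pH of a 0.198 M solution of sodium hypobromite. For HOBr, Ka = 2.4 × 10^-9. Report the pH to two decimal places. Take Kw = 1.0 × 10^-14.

OBr- is the conjugate base of the weak acid HOBr.
Kb = Kw/Ka = 1.0×10^-14 / 2.4 × 10^-9 = 4.17 × 10^-6
From the ICE table, Kb = [OH-]²/(0.198 − [OH-]) = 4.17 × 10^-6.
Assume [OH-] ≪ 0.198: [OH-] ≈ √(4.17 × 10^-6 × 0.198) = 9.09 × 10^-4 M
pOH = 3.04, so pH = 14.00 − pOH = 10.96

pH = 10.96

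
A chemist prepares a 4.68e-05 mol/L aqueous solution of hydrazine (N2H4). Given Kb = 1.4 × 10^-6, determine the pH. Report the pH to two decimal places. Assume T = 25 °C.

N2H4 + H2O ⇌ N2H5+ + OH-
From the ICE table, Kb = [OH-]²/(4.68e-05 − [OH-]) = 1.4 × 10^-6.
The 5% rule fails; solving [OH-]² + Kb·[OH-] − Kb·C₀ = 0 exactly:
[OH-] = [−1.4e-06 + √(1.4e-06² + 2.62e-10)]/2 = 7.42 × 10^-6 M
pOH = 5.13, so pH = 14.00 − pOH = 8.87

pH = 8.87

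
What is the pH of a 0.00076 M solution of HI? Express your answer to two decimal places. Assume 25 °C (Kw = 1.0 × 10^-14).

pH = 3.12

HI is a strong acid and dissociates completely, so [H+] = 0.00076 M.
pH = -log(0.00076) = 3.12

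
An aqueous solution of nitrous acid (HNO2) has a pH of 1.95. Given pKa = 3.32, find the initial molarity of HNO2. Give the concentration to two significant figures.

C₀ = 2.7 × 10^-1 M

[H+] = 10^(-1.95) = 1.12 × 10^-2 M = x
Ka = 10^(−3.32) = 4.79 × 10^-4
Ka = x²/(C₀ − x) ⇒ C₀ = x + x²/Ka
C₀ = 1.12 × 10^-2 + (1.12 × 10^-2)²/(4.79 × 10^-4) = 2.73 × 10^-1 M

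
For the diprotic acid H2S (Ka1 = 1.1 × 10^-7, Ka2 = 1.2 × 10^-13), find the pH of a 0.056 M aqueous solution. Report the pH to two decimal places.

Ka1 ≫ Ka2, so treat the first dissociation as the only significant source of H+.
Ka1 = x²/(0.056 − x) = 1.1 × 10^-7
x ≈ √(1.1 × 10^-7 × 0.056) = 7.85 × 10^-5 M
pH = −log(7.85 × 10^-5) = 4.11

pH = 4.11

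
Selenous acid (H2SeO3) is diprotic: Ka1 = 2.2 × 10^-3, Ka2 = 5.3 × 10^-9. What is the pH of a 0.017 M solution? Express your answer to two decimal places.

pH = 2.29

Since Ka1 ≫ Ka2, the first ionization dominates [H+].
Ka1 = x²/(0.017 − x) = 2.2 × 10^-3
Solving the quadratic: x = (−Ka1 + √(Ka1² + 4·Ka1·C₀))/2 = 5.11 × 10^-3 M
pH = −log(5.11 × 10^-3) = 2.29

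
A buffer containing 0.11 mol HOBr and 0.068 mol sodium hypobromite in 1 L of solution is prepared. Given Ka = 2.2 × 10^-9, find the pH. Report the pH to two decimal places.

pH = 8.45

pKa = −log(2.2 × 10^-9) = 8.658
pH = pKa + log([A⁻]/[HA]) = 8.658 + log(0.068/0.11)
pH = 8.658 + (-0.209) = 8.45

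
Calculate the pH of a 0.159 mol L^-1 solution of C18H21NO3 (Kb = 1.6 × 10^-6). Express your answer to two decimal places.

pH = 10.70

C18H21NO3 + H2O ⇌ C18H22NO3+ + OH-
From the ICE table, Kb = [OH-]²/(0.159 − [OH-]) = 1.6 × 10^-6.
Assume [OH-] ≪ 0.159: [OH-] ≈ √(1.6 × 10^-6 × 0.159) = 5.04 × 10^-4 M
pOH = −log(5.04 × 10^-4) = 3.30; pH = 14.00 − 3.30 = 10.70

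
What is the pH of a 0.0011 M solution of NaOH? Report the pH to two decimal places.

NaOH is a strong base; [OH-] = 0.0011 M.
pOH = -log(0.0011) = 2.96
pH = 14.00 - 2.96 = 11.04

pH = 11.04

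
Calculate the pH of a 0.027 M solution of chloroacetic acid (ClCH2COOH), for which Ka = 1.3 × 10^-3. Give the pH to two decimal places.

pH = 2.27

ClCH2COOH ⇌ ClCH2COO- + H+
From the ICE table, Ka = [H+]²/(0.027 − [H+]) = 1.3 × 10^-3.
[H+] is not negligible relative to C₀; solve [H+]² + 0.0013·[H+] − 3.51e-05 = 0.
[H+] = (−Ka + √(Ka² + 4·Ka·C₀))/2 = 5.31 × 10^-3 M
pH = −log(5.31 × 10^-3) = 2.27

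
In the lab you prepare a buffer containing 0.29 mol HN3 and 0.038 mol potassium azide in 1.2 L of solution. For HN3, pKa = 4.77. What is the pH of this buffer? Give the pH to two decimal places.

pH = 3.89

pH = pKa + log([A⁻]/[HA]) = 4.77 + log(0.038/0.29)
pH = 4.77 + (-0.883) = 3.89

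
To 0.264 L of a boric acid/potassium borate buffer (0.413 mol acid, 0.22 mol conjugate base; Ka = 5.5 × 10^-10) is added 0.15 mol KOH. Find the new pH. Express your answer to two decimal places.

pH = 9.41

After neutralization: n(B(OH)3) = 0.263 mol, n(B(OH)4-) = 0.37 mol.
pKa = −log(5.5 × 10^-10) = 9.260
Henderson–Hasselbalch with mole ratio 0.37/0.263: pH = 9.260 + (+0.148)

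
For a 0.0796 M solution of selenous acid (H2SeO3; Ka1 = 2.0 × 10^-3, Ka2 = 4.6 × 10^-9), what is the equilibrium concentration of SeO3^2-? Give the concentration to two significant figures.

First ionization gives [H+] ≈ [HSeO3-] = 1.17 × 10^-2 M.
Second step: Ka2 = [H+][SeO3^2-]/[HSeO3-] ≈ [SeO3^2-] (since [H+] ≈ [HSeO3-]).
So [SeO3^2-] ≈ Ka2.

4.6 × 10^-9 M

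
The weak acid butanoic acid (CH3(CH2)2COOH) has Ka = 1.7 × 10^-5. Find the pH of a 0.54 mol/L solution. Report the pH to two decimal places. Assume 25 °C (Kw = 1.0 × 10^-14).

pH = 2.52

CH3(CH2)2COOH ⇌ CH3(CH2)2COO- + H+
From the ICE table, Ka = [H+]²/(0.54 − [H+]) = 1.7 × 10^-5.
Since Ka ≪ C₀, [H+] ≈ √(Ka·C₀) = 3.03 × 10^-3 M.
pH = −log(3.03 × 10^-3) = 2.52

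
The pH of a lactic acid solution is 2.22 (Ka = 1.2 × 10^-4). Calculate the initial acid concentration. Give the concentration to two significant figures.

[H+] = 10^(-2.22) = 6.03 × 10^-3 M = x
Ka = x²/(C₀ − x) ⇒ C₀ = x + x²/Ka
C₀ = 6.03 × 10^-3 + (6.03 × 10^-3)²/(1.2 × 10^-4) = 3.09 × 10^-1 M

C₀ = 3.1 × 10^-1 M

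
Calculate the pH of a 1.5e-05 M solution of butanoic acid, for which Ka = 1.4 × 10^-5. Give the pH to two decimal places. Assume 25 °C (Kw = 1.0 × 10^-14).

CH3(CH2)2COOH ⇌ CH3(CH2)2COO- + H+
From the ICE table, Ka = x²/(1.5e-05 − x) = 1.4 × 10^-5.
Here C₀/Ka ≈ 1.07, so the small-x approximation fails. Use the quadratic:
x = (−Ka + √(Ka² + 4·Ka·C₀))/2 = 9.09 × 10^-6 M
pH = −log(9.09 × 10^-6) = 5.04

pH = 5.04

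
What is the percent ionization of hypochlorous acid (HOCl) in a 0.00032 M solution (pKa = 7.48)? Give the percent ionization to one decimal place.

1.0%

HOCl ⇌ OCl- + H+; let x = [H+] at equilibrium.
Ka = 10^(−7.48) = 3.31 × 10^-8
x ≈ √(Ka·C₀) = √(3.31 × 10^-8 × 0.00032) = 3.25 × 10^-6 M
Fraction ionized = 3.25 × 10^-6 / 0.00032 = 0.0102 → 1.0%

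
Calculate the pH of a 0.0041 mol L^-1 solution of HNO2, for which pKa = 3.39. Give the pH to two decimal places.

HNO2 ⇌ NO2- + H+
Ka = 10^(−3.39) = 4.07 × 10^-4
Ka = [H+]²/(0.0041 − [H+]) = 4.07 × 10^-4
The 5% rule fails; solving [H+]² + Ka·[H+] − Ka·C₀ = 0 exactly:
[H+] = [−0.000407 + √(0.000407² + 6.67e-06)]/2 = 1.10 × 10^-3 M
pH = −log(1.10 × 10^-3) = 2.96

pH = 2.96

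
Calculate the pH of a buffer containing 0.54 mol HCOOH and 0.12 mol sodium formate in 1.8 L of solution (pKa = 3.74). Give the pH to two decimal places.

pH = 3.09

Using pH = pKa + log([base]/[acid]) with [base]/[acid] = 0.12/0.54:
pH = 3.74 + (-0.653) = 3.09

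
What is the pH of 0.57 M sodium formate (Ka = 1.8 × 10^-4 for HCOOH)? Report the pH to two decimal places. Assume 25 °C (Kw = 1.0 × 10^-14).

pH = 8.75

HCOO- is the conjugate base of the weak acid HCOOH.
Kb = Kw/Ka = 1.0×10^-14 / 1.8 × 10^-4 = 5.56 × 10^-11
Kb = [OH-]²/(0.57 − [OH-]) = 5.56 × 10^-11
Assume [OH-] ≪ 0.57: [OH-] ≈ √(5.56 × 10^-11 × 0.57) = 5.63 × 10^-6 M
pOH = 5.25, so pH = 14.00 − pOH = 8.75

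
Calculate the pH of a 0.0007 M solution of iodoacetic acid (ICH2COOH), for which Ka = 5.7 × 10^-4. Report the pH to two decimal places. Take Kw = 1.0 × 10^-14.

ICH2COOH ⇌ ICH2COO- + H+
Ka = [H+]²/(0.0007 − [H+]) = 5.7 × 10^-4
[H+] is not negligible relative to C₀; solve [H+]² + 0.00057·[H+] − 3.99e-07 = 0.
[H+] = [−0.00057 + √(0.00057² + 1.6e-06)]/2 = 4.08 × 10^-4 M
pH = −log(4.08 × 10^-4) = 3.39

pH = 3.39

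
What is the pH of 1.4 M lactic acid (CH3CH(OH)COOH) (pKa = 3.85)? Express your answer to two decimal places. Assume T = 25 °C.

pH = 1.85

CH3CH(OH)COOH ⇌ CH3CH(OH)COO- + H+
Ka = 10^(−3.85) = 1.41 × 10^-4
From the ICE table, Ka = [H+]²/(1.4 − [H+]) = 1.41 × 10^-4.
Assume [H+] ≪ 1.4: [H+] ≈ √(1.41 × 10^-4 × 1.4) = 1.40 × 10^-2 M
([H+]/C₀ = 1% < 5%, so the approximation holds.)
pH = −log(1.40 × 10^-2) = 1.85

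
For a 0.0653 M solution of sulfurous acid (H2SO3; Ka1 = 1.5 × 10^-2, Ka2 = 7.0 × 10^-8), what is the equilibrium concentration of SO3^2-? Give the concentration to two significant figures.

First ionization gives [H+] ≈ [HSO3-] = 2.47 × 10^-2 M.
Second step: Ka2 = [H+][SO3^2-]/[HSO3-] ≈ [SO3^2-] (since [H+] ≈ [HSO3-]).
So [SO3^2-] ≈ Ka2.

7.0 × 10^-8 M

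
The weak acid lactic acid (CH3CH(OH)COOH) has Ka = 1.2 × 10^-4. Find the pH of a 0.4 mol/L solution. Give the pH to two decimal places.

pH = 2.16

CH3CH(OH)COOH ⇌ CH3CH(OH)COO- + H+
Ka = x²/(0.4 − x) = 1.2 × 10^-4
Since Ka ≪ C₀, x ≈ √(Ka·C₀) = 6.93 × 10^-3 M.
pH = −log(6.93 × 10^-3) = 2.16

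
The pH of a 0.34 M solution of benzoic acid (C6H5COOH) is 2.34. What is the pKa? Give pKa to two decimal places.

pKa = 4.21

[H+] = 10^(-2.34) = 4.57 × 10^-3 M
At equilibrium [HA] = 0.34 − 4.57 × 10^-3 = 3.35 × 10^-1 M
Ka = [H+][A-]/[HA] = (4.57 × 10^-3)² / 3.35 × 10^-1 = 6.23 × 10^-5
pKa = -log(6.23 × 10^-5) = 4.21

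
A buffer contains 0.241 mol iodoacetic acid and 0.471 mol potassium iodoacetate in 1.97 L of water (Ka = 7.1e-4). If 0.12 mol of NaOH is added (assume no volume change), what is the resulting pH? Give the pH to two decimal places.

After neutralization: n(ICH2COOH) = 0.121 mol, n(ICH2COO-) = 0.591 mol.
pKa = −log(7.1 × 10^-4) = 3.149
pH = pKa + log([A⁻]/[HA]) = 3.149 + log(0.591/0.121) = 3.149 +0.689

pH = 3.84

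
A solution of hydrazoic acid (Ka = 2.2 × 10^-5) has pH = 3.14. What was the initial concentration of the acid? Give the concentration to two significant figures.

C₀ = 2.5 × 10^-2 M

[H+] = 10^(-3.14) = 7.24 × 10^-4 M = x
Ka = x²/(C₀ − x) ⇒ C₀ = x + x²/Ka
C₀ = 7.24 × 10^-4 + (7.24 × 10^-4)²/(2.2 × 10^-5) = 2.46 × 10^-2 M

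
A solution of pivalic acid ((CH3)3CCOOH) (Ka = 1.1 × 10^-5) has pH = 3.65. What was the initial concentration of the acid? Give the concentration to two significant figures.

[H+] = 10^(-3.65) = 2.24 × 10^-4 M = x
Ka = x²/(C₀ − x) ⇒ C₀ = x + x²/Ka
C₀ = 2.24 × 10^-4 + (2.24 × 10^-4)²/(1.1 × 10^-5) = 4.79 × 10^-3 M

C₀ = 4.8 × 10^-3 M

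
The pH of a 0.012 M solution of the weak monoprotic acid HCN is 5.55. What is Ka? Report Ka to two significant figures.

[H+] = 10^(-5.55) = 2.82 × 10^-6 M
At equilibrium [HA] = 0.012 − 2.82 × 10^-6 = 1.20 × 10^-2 M
Ka = [H+][A-]/[HA] = (2.82 × 10^-6)² / 1.20 × 10^-2 = 6.6 × 10^-10

Ka = 6.6 × 10^-10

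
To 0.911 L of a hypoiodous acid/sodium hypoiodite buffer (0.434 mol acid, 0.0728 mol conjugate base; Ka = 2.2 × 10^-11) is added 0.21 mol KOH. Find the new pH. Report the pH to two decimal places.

OH- converts HOI to OI-: HOI → 0.224 mol, OI- → 0.283 mol.
pKa = −log(2.2 × 10^-11) = 10.658
pH = pKa + log(n_OI-/n_HOI) = 10.658 + log(0.283/0.224) = 10.658 + (+0.102)

pH = 10.76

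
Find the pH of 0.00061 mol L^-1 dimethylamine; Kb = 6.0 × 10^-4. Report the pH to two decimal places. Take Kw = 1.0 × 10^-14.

(CH3)2NH + H2O ⇌ (CH3)2NH2+ + OH-
From the ICE table, Kb = [OH-]²/(0.00061 − [OH-]) = 6.0 × 10^-4.
Here C₀/Kb ≈ 1.02, so the small-[OH-] approximation fails. Use the quadratic:
[OH-] = (−Kb + √(Kb² + 4·Kb·C₀))/2 = 3.75 × 10^-4 M
pOH = −log(3.75 × 10^-4) = 3.43; pH = 14.00 − 3.43 = 10.57

pH = 10.57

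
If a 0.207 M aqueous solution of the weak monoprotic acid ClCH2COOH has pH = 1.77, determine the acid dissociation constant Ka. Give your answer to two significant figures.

Ka = 1.5 × 10^-3

[H+] = 10^(-1.77) = 1.70 × 10^-2 M
At equilibrium [HA] = 0.207 − 1.70 × 10^-2 = 1.90 × 10^-1 M
Ka = [H+][A-]/[HA] = (1.70 × 10^-2)² / 1.90 × 10^-1 = 1.5 × 10^-3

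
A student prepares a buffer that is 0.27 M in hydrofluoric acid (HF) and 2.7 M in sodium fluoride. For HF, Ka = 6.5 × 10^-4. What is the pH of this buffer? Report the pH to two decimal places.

pKa = −log(6.5 × 10^-4) = 3.187
Using pH = pKa + log([base]/[acid]) with [base]/[acid] = 2.7/0.27:
pH = 3.187 + (+1.000) = 4.19

pH = 4.19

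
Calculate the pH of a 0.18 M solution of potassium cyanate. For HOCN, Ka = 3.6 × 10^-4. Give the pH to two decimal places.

pH = 8.35

OCN- is the conjugate base of the weak acid HOCN.
Kb = Kw/Ka = 1.0×10^-14 / 3.6 × 10^-4 = 2.78 × 10^-11
Kb = [OH-]²/(0.18 − [OH-]) = 2.78 × 10^-11
Assume [OH-] ≪ 0.18: [OH-] ≈ √(2.78 × 10^-11 × 0.18) = 2.24 × 10^-6 M
Check: 0.0012% ionized — well under 5%, approximation valid.
pOH = 5.65, so pH = 14.00 − pOH = 8.35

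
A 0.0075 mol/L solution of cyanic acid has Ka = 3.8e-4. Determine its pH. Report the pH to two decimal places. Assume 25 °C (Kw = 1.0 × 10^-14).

pH = 2.82

HOCN ⇌ OCN- + H+
Ka = [H+]²/(0.0075 − [H+]) = 3.8 × 10^-4
[H+] is not negligible relative to C₀; solve [H+]² + 0.00038·[H+] − 2.85e-06 = 0.
[H+] = (−Ka + √(Ka² + 4·Ka·C₀))/2 = 1.51 × 10^-3 M
pH = −log[H+] = −log(1.51 × 10^-3) = 2.82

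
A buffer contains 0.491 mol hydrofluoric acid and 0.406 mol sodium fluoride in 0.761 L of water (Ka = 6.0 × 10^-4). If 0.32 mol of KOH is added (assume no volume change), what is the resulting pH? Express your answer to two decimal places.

OH- converts HF to F-: HF → 0.171 mol, F- → 0.726 mol.
pKa = −log(6.0 × 10^-4) = 3.222
pH = pKa + log([A⁻]/[HA]) = 3.222 + log(0.726/0.171) = 3.222 +0.628

pH = 3.85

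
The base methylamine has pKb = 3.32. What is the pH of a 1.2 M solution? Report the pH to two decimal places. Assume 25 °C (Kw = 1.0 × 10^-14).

CH3NH2 + H2O ⇌ CH3NH3+ + OH-
Kb = 10^(−3.32) = 4.79 × 10^-4
Let x = [OH-] at equilibrium. Kb = x²/(1.2 − x).
Assume x ≪ 1.2: x ≈ √(4.79 × 10^-4 × 1.2) = 2.40 × 10^-2 M
Check: 2% ionized — well under 5%, approximation valid.
pOH = 1.62, so pH = 14.00 − pOH = 12.38

pH = 12.38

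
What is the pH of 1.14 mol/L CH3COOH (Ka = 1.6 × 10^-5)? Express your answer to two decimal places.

CH3COOH ⇌ CH3COO- + H+
From the ICE table, Ka = [H+]²/(1.14 − [H+]) = 1.6 × 10^-5.
Neglecting [H+] in the denominator: [H+] = √(1.6 × 10^-5 × 1.14) = 4.27 × 10^-3 M
Check: 0.37% ionized — well under 5%, approximation valid.
pH = −log(4.27 × 10^-3) = 2.37

pH = 2.37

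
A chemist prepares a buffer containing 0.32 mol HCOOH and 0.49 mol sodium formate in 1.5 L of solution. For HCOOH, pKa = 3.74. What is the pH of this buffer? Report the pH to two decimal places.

Using pH = pKa + log([base]/[acid]) with [base]/[acid] = 0.49/0.32:
pH = 3.74 + (+0.185) = 3.93

pH = 3.93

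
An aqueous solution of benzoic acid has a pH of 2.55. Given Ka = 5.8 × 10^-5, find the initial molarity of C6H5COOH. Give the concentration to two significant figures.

[H+] = 10^(-2.55) = 2.82 × 10^-3 M = x
Ka = x²/(C₀ − x) ⇒ C₀ = x + x²/Ka
C₀ = 2.82 × 10^-3 + (2.82 × 10^-3)²/(5.8 × 10^-5) = 1.40 × 10^-1 M

C₀ = 1.4 × 10^-1 M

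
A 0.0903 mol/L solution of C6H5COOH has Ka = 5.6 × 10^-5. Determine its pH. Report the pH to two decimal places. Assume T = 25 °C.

C6H5COOH ⇌ C6H5COO- + H+
Let x = [H+] at equilibrium. Ka = x²/(0.0903 − x).
Assume x ≪ 0.0903: x ≈ √(5.6 × 10^-5 × 0.0903) = 2.25 × 10^-3 M
pH = −log(2.25 × 10^-3) = 2.65

pH = 2.65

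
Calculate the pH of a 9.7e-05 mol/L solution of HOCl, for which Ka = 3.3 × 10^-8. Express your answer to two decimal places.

HOCl ⇌ OCl- + H+
From the ICE table, Ka = [H+]²/(9.7e-05 − [H+]) = 3.3 × 10^-8.
Neglecting [H+] in the denominator: [H+] = √(3.3 × 10^-8 × 9.7e-05) = 1.79 × 10^-6 M
([H+]/C₀ = 1.8% < 5%, so the approximation holds.)
pH = −log[H+] = −log(1.79 × 10^-6) = 5.75

pH = 5.75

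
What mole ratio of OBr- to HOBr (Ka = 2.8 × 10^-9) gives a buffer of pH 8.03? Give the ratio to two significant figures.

pKa = -log(2.8 × 10^-9) = 8.553
pH = pKa + log(r) ⇒ log(r) = 8.03 − 8.553 = -0.523
r = [OBr-]/[HOBr] = 10^(-0.523) = 0.3

ratio = 0.30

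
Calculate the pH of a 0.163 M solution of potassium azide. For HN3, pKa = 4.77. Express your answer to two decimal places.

pH = 8.99

N3- is the conjugate base of the weak acid HN3.
Ka = 10^(−4.77) = 1.70 × 10^-5
Kb = Kw/Ka = 1.0×10^-14 / 1.70 × 10^-5 = 5.88 × 10^-10
Let x = [OH-] at equilibrium. Kb = x²/(0.163 − x).
Since Kb ≪ C₀, x ≈ √(Kb·C₀) = 9.79 × 10^-6 M.
(x/C₀ = 0.006% < 5%, so the approximation holds.)
pOH = 5.01, so pH = 14.00 − pOH = 8.99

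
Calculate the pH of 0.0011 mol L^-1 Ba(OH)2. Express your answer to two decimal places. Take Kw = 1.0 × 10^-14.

pH = 11.34

Ba(OH)2 is a strong base (each formula unit releases 2 OH-); [OH-] = 0.0022 M.
pOH = -log(0.0022) = 2.66
pH = 14.00 - 2.66 = 11.34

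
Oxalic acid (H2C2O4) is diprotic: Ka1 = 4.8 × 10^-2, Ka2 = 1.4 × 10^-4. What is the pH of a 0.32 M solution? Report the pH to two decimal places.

pH = 0.99

Since Ka1 ≫ Ka2, the first ionization dominates [H+].
Ka1 = x²/(0.32 − x) = 4.8 × 10^-2
Solving the quadratic: x = (−Ka1 + √(Ka1² + 4·Ka1·C₀))/2 = 1.02 × 10^-1 M
pH = −log(1.02 × 10^-1) = 0.99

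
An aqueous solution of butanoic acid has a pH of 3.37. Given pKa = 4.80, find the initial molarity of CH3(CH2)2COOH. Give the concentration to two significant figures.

C₀ = 1.2 × 10^-2 M

[H+] = 10^(-3.37) = 4.27 × 10^-4 M = x
Ka = 10^(−4.80) = 1.58 × 10^-5
Ka = x²/(C₀ − x) ⇒ C₀ = x + x²/Ka
C₀ = 4.27 × 10^-4 + (4.27 × 10^-4)²/(1.58 × 10^-5) = 1.20 × 10^-2 M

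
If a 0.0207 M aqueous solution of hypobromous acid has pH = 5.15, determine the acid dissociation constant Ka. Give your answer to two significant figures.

[H+] = 10^(-5.15) = 7.08 × 10^-6 M
At equilibrium [HA] = 0.0207 − 7.08 × 10^-6 = 2.07 × 10^-2 M
Ka = [H+][A-]/[HA] = (7.08 × 10^-6)² / 2.07 × 10^-2 = 2.4 × 10^-9

Ka = 2.4 × 10^-9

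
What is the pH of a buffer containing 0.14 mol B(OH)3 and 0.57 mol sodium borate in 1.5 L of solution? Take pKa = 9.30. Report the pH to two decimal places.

pH = 9.91

Henderson–Hasselbalch: pH = pKa + log([B(OH)4-]/[B(OH)3]) = 9.30 + log(0.57/0.14)
pH = 9.30 + (+0.610) = 9.91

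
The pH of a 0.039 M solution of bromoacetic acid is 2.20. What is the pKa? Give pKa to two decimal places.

pKa = 2.91

[H+] = 10^(-2.20) = 6.31 × 10^-3 M
At equilibrium [HA] = 0.039 − 6.31 × 10^-3 = 3.27 × 10^-2 M
Ka = [H+][A-]/[HA] = (6.31 × 10^-3)² / 3.27 × 10^-2 = 1.22 × 10^-3
pKa = -log(1.22 × 10^-3) = 2.91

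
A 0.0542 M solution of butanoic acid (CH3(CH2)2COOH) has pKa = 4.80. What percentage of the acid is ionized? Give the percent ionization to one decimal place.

CH3(CH2)2COOH ⇌ CH3(CH2)2COO- + H+; let x = [H+] at equilibrium.
Ka = 10^(−4.80) = 1.58 × 10^-5
x ≈ √(Ka·C₀) = √(1.58 × 10^-5 × 0.0542) = 9.25 × 10^-4 M
% ionization = x/C₀ × 100% = 9.25 × 10^-4/0.0542 × 100% = 1.7%

1.7%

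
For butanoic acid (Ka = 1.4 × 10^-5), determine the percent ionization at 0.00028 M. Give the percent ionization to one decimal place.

20.0%

CH3(CH2)2COOH ⇌ CH3(CH2)2COO- + H+; let x = [H+] at equilibrium.
Solve x² + 1.4e-05x − 3.92e-09 = 0 → x = 5.60 × 10^-5 M
% ionization = x/C₀ × 100% = 5.60 × 10^-5/0.00028 × 100% = 20.0%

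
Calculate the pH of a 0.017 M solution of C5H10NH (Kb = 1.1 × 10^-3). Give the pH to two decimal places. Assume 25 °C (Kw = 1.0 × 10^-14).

pH = 11.58

C5H10NH + H2O ⇌ C5H10NH2+ + OH-
Let x = [OH-] at equilibrium. Kb = x²/(0.017 − x).
x is not negligible relative to C₀; solve x² + 0.0011·x − 1.87e-05 = 0.
x = (−Kb + √(Kb² + 4·Kb·C₀))/2 = 3.81 × 10^-3 M
pOH = 2.42, so pH = 14.00 − pOH = 11.58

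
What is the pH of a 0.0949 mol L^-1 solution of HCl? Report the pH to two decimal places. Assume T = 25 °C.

HCl is a strong acid and dissociates completely, so [H+] = 0.0949 M.
pH = -log(0.0949) = 1.02

pH = 1.02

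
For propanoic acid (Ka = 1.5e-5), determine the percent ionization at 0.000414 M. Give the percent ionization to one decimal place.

CH3CH2COOH ⇌ CH3CH2COO- + H+; let x = [H+] at equilibrium.
Solve x² + 1.5e-05x − 6.21e-09 = 0 → x = 7.17 × 10^-5 M
Fraction ionized = 7.17 × 10^-5 / 0.000414 = 0.1732 → 17.3%

17.3%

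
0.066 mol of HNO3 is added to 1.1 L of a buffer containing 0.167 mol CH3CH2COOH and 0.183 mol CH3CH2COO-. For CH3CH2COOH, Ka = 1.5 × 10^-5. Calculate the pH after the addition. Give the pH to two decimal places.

Added H+ converts CH3CH2COO- to CH3CH2COOH: CH3CH2COOH → 0.233 mol, CH3CH2COO- → 0.117 mol.
pKa = −log(1.5 × 10^-5) = 4.824
Henderson–Hasselbalch with mole ratio 0.117/0.233: pH = 4.824 + (-0.299)

pH = 4.52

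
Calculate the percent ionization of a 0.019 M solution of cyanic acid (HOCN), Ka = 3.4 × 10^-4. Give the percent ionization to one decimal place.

HOCN ⇌ OCN- + H+; let x = [H+] at equilibrium.
Ka = x²/(C₀ − x); solving the quadratic gives x = 2.38 × 10^-3 M.
% ionization = x/C₀ × 100% = 2.38 × 10^-3/0.019 × 100% = 12.5%

12.5%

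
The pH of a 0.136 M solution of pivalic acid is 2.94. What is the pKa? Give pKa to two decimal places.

pKa = 5.01

[H+] = 10^(-2.94) = 1.15 × 10^-3 M
At equilibrium [HA] = 0.136 − 1.15 × 10^-3 = 1.35 × 10^-1 M
Ka = [H+][A-]/[HA] = (1.15 × 10^-3)² / 1.35 × 10^-1 = 9.80 × 10^-6
pKa = -log(9.80 × 10^-6) = 5.01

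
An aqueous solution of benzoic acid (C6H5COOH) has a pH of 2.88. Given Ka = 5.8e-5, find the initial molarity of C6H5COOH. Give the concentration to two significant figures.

C₀ = 3.1 × 10^-2 M

[H+] = 10^(-2.88) = 1.32 × 10^-3 M = x
Ka = x²/(C₀ − x) ⇒ C₀ = x + x²/Ka
C₀ = 1.32 × 10^-3 + (1.32 × 10^-3)²/(5.8 × 10^-5) = 3.14 × 10^-2 M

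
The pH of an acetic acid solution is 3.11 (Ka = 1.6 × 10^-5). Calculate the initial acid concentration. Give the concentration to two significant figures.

[H+] = 10^(-3.11) = 7.76 × 10^-4 M = x
Ka = x²/(C₀ − x) ⇒ C₀ = x + x²/Ka
C₀ = 7.76 × 10^-4 + (7.76 × 10^-4)²/(1.6 × 10^-5) = 3.84 × 10^-2 M

C₀ = 3.8 × 10^-2 M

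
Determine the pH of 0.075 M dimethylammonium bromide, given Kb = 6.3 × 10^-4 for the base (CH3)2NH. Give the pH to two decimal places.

pH = 5.96

(CH3)2NH2+ is the conjugate acid of the weak base (CH3)2NH.
Ka = Kw/Kb = 1.0×10^-14 / 6.3 × 10^-4 = 1.59 × 10^-11
From the ICE table, Ka = [H+]²/(0.075 − [H+]) = 1.59 × 10^-11.
Since Ka ≪ C₀, [H+] ≈ √(Ka·C₀) = 1.09 × 10^-6 M.
([H+]/C₀ = 0.0015% < 5%, so the approximation holds.)
pH = −log[H+] = −log(1.09 × 10^-6) = 5.96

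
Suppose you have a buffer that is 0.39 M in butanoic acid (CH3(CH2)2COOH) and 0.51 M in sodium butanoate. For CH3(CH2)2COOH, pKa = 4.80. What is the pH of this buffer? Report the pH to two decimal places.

pH = 4.92

Henderson–Hasselbalch: pH = pKa + log([CH3(CH2)2COO-]/[CH3(CH2)2COOH]) = 4.80 + log(0.51/0.39)
pH = 4.80 + (+0.117) = 4.92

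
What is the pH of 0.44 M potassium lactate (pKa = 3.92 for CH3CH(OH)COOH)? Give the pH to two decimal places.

pH = 8.78

CH3CH(OH)COO- is the conjugate base of the weak acid CH3CH(OH)COOH.
Ka = 10^(−3.92) = 1.20 × 10^-4
Kb = Kw/Ka = 1.0×10^-14 / 1.20 × 10^-4 = 8.33 × 10^-11
Let x = [OH-] at equilibrium. Kb = x²/(0.44 − x).
Assume x ≪ 0.44: x ≈ √(8.33 × 10^-11 × 0.44) = 6.05 × 10^-6 M
(x/C₀ = 0.0014% < 5%, so the approximation holds.)
pOH = 5.22, so pH = 14.00 − pOH = 8.78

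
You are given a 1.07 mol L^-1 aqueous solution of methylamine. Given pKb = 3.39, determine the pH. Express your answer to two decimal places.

pH = 12.32

CH3NH2 + H2O ⇌ CH3NH3+ + OH-
Kb = 10^(−3.39) = 4.07 × 10^-4
Let x = [OH-] at equilibrium. Kb = x²/(1.07 − x).
Assume x ≪ 1.07: x ≈ √(4.07 × 10^-4 × 1.07) = 2.09 × 10^-2 M
pOH = −log(2.09 × 10^-2) = 1.68; pH = 14.00 − 1.68 = 12.32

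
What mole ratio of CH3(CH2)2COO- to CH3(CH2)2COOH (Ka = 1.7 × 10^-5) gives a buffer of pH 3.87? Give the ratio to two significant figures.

pKa = -log(1.7 × 10^-5) = 4.770
pH = pKa + log(r) ⇒ log(r) = 3.87 − 4.770 = -0.900
r = [CH3(CH2)2COO-]/[CH3(CH2)2COOH] = 10^(-0.900) = 0.126

ratio = 0.13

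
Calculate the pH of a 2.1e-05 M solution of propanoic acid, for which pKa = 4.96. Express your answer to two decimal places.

CH3CH2COOH ⇌ CH3CH2COO- + H+
Ka = 10^(−4.96) = 1.10 × 10^-5
Ka = [H+]²/(2.1e-05 − [H+]) = 1.10 × 10^-5
The 5% rule fails; solving [H+]² + Ka·[H+] − Ka·C₀ = 0 exactly:
[H+] = (−Ka + √(Ka² + 4·Ka·C₀))/2 = 1.07 × 10^-5 M
pH = −log(1.07 × 10^-5) = 4.97

pH = 4.97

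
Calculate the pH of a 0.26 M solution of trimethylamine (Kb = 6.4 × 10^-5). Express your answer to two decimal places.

(CH3)3N + H2O ⇌ (CH3)3NH+ + OH-
From the ICE table, Kb = x²/(0.26 − x) = 6.4 × 10^-5.
Neglecting x in the denominator: x = √(6.4 × 10^-5 × 0.26) = 4.08 × 10^-3 M
pOH = −log(4.08 × 10^-3) = 2.39; pH = 14.00 − 2.39 = 11.61

pH = 11.61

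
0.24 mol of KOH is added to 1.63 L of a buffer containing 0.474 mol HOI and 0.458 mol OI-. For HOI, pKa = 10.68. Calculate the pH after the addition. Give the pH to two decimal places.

pH = 11.15

OH- converts HOI to OI-: HOI → 0.234 mol, OI- → 0.698 mol.
Henderson–Hasselbalch with mole ratio 0.698/0.234: pH = 10.68 + (+0.475)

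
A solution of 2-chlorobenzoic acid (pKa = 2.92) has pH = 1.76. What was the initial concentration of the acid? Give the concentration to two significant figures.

[H+] = 10^(-1.76) = 1.74 × 10^-2 M = x
Ka = 10^(−2.92) = 1.20 × 10^-3
Ka = x²/(C₀ − x) ⇒ C₀ = x + x²/Ka
C₀ = 1.74 × 10^-2 + (1.74 × 10^-2)²/(1.20 × 10^-3) = 2.70 × 10^-1 M

C₀ = 2.7 × 10^-1 M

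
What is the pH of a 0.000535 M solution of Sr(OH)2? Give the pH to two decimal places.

pH = 11.03

Sr(OH)2 is a strong base (each formula unit releases 2 OH-); [OH-] = 0.00107 M.
pOH = -log(0.00107) = 2.97
pH = 14.00 - 2.97 = 11.03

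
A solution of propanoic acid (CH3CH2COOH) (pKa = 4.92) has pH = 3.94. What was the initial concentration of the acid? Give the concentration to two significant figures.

C₀ = 1.2 × 10^-3 M

[H+] = 10^(-3.94) = 1.15 × 10^-4 M = x
Ka = 10^(−4.92) = 1.20 × 10^-5
Ka = x²/(C₀ − x) ⇒ C₀ = x + x²/Ka
C₀ = 1.15 × 10^-4 + (1.15 × 10^-4)²/(1.20 × 10^-5) = 1.22 × 10^-3 M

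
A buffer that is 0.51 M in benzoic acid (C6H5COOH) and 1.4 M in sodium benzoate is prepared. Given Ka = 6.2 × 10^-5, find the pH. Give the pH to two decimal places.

pH = 4.65

pKa = −log(6.2 × 10^-5) = 4.208
Henderson–Hasselbalch: pH = pKa + log([C6H5COO-]/[C6H5COOH]) = 4.208 + log(1.4/0.51)
pH = 4.208 + (+0.439) = 4.65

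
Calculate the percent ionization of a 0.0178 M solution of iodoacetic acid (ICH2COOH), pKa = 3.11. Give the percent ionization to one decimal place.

ICH2COOH ⇌ ICH2COO- + H+; let x = [H+] at equilibrium.
Ka = 10^(−3.11) = 7.76 × 10^-4
Ka = x²/(C₀ − x); solving the quadratic gives x = 3.35 × 10^-3 M.
% ionization = x/C₀ × 100% = 3.35 × 10^-3/0.0178 × 100% = 18.8%

18.8%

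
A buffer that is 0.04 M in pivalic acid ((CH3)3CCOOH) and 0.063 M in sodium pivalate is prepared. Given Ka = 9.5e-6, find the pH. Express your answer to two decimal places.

pKa = −log(9.5 × 10^-6) = 5.022
pH = pKa + log([A⁻]/[HA]) = 5.022 + log(0.063/0.04)
pH = 5.022 + (+0.197) = 5.22

pH = 5.22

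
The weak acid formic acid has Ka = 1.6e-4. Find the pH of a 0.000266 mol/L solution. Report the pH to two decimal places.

HCOOH ⇌ HCOO- + H+
Let x = [H+] at equilibrium. Ka = x²/(0.000266 − x).
x is not negligible relative to C₀; solve x² + 0.00016·x − 4.26e-08 = 0.
x = (−Ka + √(Ka² + 4·Ka·C₀))/2 = 1.41 × 10^-4 M
pH = −log(1.41 × 10^-4) = 3.85

pH = 3.85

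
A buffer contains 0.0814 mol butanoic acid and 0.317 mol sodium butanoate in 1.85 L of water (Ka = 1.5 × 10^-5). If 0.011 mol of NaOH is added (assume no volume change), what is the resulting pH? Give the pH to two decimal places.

After neutralization: n(CH3(CH2)2COOH) = 0.0704 mol, n(CH3(CH2)2COO-) = 0.328 mol.
pKa = −log(1.5 × 10^-5) = 4.824
pH = pKa + log([A⁻]/[HA]) = 4.824 + log(0.328/0.0704) = 4.824 +0.668

pH = 5.49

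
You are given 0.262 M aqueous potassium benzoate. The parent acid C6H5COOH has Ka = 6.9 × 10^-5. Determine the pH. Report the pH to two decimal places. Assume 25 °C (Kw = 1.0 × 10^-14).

C6H5COO- is the conjugate base of the weak acid C6H5COOH.
Kb = Kw/Ka = 1.0×10^-14 / 6.9 × 10^-5 = 1.45 × 10^-10
Let x = [OH-] at equilibrium. Kb = x²/(0.262 − x).
Since Kb ≪ C₀, x ≈ √(Kb·C₀) = 6.16 × 10^-6 M.
Check: 0.0024% ionized — well under 5%, approximation valid.
pOH = −log(6.16 × 10^-6) = 5.21; pH = 14.00 − 5.21 = 8.79

pH = 8.79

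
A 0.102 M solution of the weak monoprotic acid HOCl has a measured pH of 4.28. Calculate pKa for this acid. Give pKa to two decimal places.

[H+] = 10^(-4.28) = 5.25 × 10^-5 M
At equilibrium [HA] = 0.102 − 5.25 × 10^-5 = 1.02 × 10^-1 M
Ka = [H+][A-]/[HA] = (5.25 × 10^-5)² / 1.02 × 10^-1 = 2.70 × 10^-8
pKa = -log(2.70 × 10^-8) = 7.57

pKa = 7.57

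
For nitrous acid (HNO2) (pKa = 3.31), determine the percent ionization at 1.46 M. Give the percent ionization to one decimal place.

HNO2 ⇌ NO2- + H+; let x = [H+] at equilibrium.
Ka = 10^(−3.31) = 4.90 × 10^-4
x ≈ √(Ka·C₀) = √(4.90 × 10^-4 × 1.46) = 2.67 × 10^-2 M
% ionization = x/C₀ × 100% = 2.67 × 10^-2/1.46 × 100% = 1.8%

1.8%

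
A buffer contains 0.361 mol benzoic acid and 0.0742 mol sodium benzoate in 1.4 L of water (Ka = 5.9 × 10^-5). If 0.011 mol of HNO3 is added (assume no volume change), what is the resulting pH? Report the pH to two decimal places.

Added H+ converts C6H5COO- to C6H5COOH: C6H5COOH → 0.372 mol, C6H5COO- → 0.0632 mol.
pKa = −log(5.9 × 10^-5) = 4.229
pH = pKa + log(n_C6H5COO-/n_C6H5COOH) = 4.229 + log(0.0632/0.372) = 4.229 + (-0.770)

pH = 3.46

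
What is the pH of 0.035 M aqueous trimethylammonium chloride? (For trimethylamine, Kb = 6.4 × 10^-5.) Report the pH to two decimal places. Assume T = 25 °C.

pH = 5.63

(CH3)3NH+ is the conjugate acid of the weak base (CH3)3N.
Ka = Kw/Kb = 1.0×10^-14 / 6.4 × 10^-5 = 1.56 × 10^-10
From the ICE table, Ka = x²/(0.035 − x) = 1.56 × 10^-10.
Assume x ≪ 0.035: x ≈ √(1.56 × 10^-10 × 0.035) = 2.34 × 10^-6 M
pH = −log[H+] = −log(2.34 × 10^-6) = 5.63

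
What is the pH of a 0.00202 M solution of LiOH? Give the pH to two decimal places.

LiOH is a strong base; [OH-] = 0.00202 M.
pOH = -log(0.00202) = 2.69
pH = 14.00 - 2.69 = 11.31

pH = 11.31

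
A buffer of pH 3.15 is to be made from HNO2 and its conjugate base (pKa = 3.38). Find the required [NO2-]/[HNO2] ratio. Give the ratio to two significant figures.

pH = pKa + log(r) ⇒ log(r) = 3.15 − 3.38 = -0.23
r = [NO2-]/[HNO2] = 10^(-0.23) = 0.589

ratio = 0.59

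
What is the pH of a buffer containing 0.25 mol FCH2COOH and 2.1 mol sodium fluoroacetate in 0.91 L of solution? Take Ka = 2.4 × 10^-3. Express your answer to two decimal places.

pKa = −log(2.4 × 10^-3) = 2.620
pH = pKa + log([A⁻]/[HA]) = 2.620 + log(2.1/0.25)
pH = 2.620 + (+0.924) = 3.54

pH = 3.54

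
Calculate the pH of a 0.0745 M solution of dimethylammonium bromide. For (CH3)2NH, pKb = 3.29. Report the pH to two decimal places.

pH = 5.92

(CH3)2NH2+ is the conjugate acid of the weak base (CH3)2NH.
Kb = 10^(−3.29) = 5.13 × 10^-4
Ka = Kw/Kb = 1.0×10^-14 / 5.13 × 10^-4 = 1.95 × 10^-11
Ka = x²/(0.0745 − x) = 1.95 × 10^-11
Since Ka ≪ C₀, x ≈ √(Ka·C₀) = 1.21 × 10^-6 M.
pH = −log[H+] = −log(1.21 × 10^-6) = 5.92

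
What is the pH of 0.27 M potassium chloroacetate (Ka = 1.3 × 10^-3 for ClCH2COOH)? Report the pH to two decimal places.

ClCH2COO- is the conjugate base of the weak acid ClCH2COOH.
Kb = Kw/Ka = 1.0×10^-14 / 1.3 × 10^-3 = 7.69 × 10^-12
From the ICE table, Kb = [OH-]²/(0.27 − [OH-]) = 7.69 × 10^-12.
Assume [OH-] ≪ 0.27: [OH-] ≈ √(7.69 × 10^-12 × 0.27) = 1.44 × 10^-6 M
([OH-]/C₀ = 0.00053% < 5%, so the approximation holds.)
pOH = −log(1.44 × 10^-6) = 5.84; pH = 14.00 − 5.84 = 8.16

pH = 8.16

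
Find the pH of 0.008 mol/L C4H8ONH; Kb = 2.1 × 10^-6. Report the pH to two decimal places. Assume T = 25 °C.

C4H8ONH + H2O ⇌ C4H8ONH2+ + OH-
From the ICE table, Kb = x²/(0.008 − x) = 2.1 × 10^-6.
Since Kb ≪ C₀, x ≈ √(Kb·C₀) = 1.30 × 10^-4 M.
pOH = −log(1.30 × 10^-4) = 3.89; pH = 14.00 − 3.89 = 10.11

pH = 10.11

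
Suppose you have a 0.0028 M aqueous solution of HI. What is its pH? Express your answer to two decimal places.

pH = 2.55

HI is a strong acid and dissociates completely, so [H+] = 0.0028 M.
pH = -log(0.0028) = 2.55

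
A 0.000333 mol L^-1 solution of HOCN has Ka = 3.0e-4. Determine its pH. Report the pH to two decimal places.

pH = 3.70

HOCN ⇌ OCN- + H+
Ka = [H+]²/(0.000333 − [H+]) = 3.0 × 10^-4
The 5% rule fails; solving [H+]² + Ka·[H+] − Ka·C₀ = 0 exactly:
[H+] = [−0.0003 + √(0.0003² + 4e-07)]/2 = 2.00 × 10^-4 M
pH = −log(2.00 × 10^-4) = 3.70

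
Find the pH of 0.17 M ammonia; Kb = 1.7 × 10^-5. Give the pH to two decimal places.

pH = 11.23

NH3 + H2O ⇌ NH4+ + OH-
Kb = [OH-]²/(0.17 − [OH-]) = 1.7 × 10^-5
Assume [OH-] ≪ 0.17: [OH-] ≈ √(1.7 × 10^-5 × 0.17) = 1.70 × 10^-3 M
([OH-]/C₀ = 1% < 5%, so the approximation holds.)
pOH = −log(1.70 × 10^-3) = 2.77; pH = 14.00 − 2.77 = 11.23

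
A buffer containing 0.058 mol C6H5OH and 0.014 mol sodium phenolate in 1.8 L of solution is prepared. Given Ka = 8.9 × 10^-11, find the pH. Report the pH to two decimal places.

pKa = −log(8.9 × 10^-11) = 10.051
Henderson–Hasselbalch: pH = pKa + log([C6H5O-]/[C6H5OH]) = 10.051 + log(0.014/0.058)
pH = 10.051 + (-0.617) = 9.43

pH = 9.43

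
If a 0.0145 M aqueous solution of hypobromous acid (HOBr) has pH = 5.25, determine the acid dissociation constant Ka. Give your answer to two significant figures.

Ka = 2.2 × 10^-9

[H+] = 10^(-5.25) = 5.62 × 10^-6 M
At equilibrium [HA] = 0.0145 − 5.62 × 10^-6 = 1.45 × 10^-2 M
Ka = [H+][A-]/[HA] = (5.62 × 10^-6)² / 1.45 × 10^-2 = 2.2 × 10^-9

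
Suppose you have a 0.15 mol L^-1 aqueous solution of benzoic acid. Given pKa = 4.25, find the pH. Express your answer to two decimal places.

C6H5COOH ⇌ C6H5COO- + H+
Ka = 10^(−4.25) = 5.62 × 10^-5
Ka = [H+]²/(0.15 − [H+]) = 5.62 × 10^-5
Neglecting [H+] in the denominator: [H+] = √(5.62 × 10^-5 × 0.15) = 2.90 × 10^-3 M
([H+]/C₀ = 1.9% < 5%, so the approximation holds.)
pH = −log[H+] = −log(2.90 × 10^-3) = 2.54

pH = 2.54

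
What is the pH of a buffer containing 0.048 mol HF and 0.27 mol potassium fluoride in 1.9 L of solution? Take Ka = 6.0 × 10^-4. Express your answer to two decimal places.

pH = 3.97

pKa = −log(6.0 × 10^-4) = 3.222
Using pH = pKa + log([base]/[acid]) with [base]/[acid] = 0.27/0.048:
pH = 3.222 + (+0.750) = 3.97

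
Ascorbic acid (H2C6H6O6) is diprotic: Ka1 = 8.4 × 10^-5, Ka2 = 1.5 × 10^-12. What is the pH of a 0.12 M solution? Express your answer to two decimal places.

Since Ka1 ≫ Ka2, the first ionization dominates [H+].
Ka1 = x²/(0.12 − x) = 8.4 × 10^-5
x ≈ √(8.4 × 10^-5 × 0.12) = 3.17 × 10^-3 M
pH = −log(3.17 × 10^-3) = 2.50

pH = 2.50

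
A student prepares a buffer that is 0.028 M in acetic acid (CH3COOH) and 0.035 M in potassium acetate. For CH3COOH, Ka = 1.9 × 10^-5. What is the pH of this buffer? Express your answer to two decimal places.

pKa = −log(1.9 × 10^-5) = 4.721
Using pH = pKa + log([base]/[acid]) with [base]/[acid] = 0.035/0.028:
pH = 4.721 + (+0.097) = 4.82

pH = 4.82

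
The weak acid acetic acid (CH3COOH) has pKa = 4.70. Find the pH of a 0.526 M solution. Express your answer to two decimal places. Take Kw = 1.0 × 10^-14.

CH3COOH ⇌ CH3COO- + H+
Ka = 10^(−4.70) = 2.00 × 10^-5
From the ICE table, Ka = x²/(0.526 − x) = 2.00 × 10^-5.
Neglecting x in the denominator: x = √(2.00 × 10^-5 × 0.526) = 3.24 × 10^-3 M
(x/C₀ = 0.62% < 5%, so the approximation holds.)
pH = −log[H+] = −log(3.24 × 10^-3) = 2.49

pH = 2.49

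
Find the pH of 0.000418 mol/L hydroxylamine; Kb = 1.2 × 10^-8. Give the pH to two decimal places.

pH = 8.35

NH2OH + H2O ⇌ NH3OH+ + OH-
From the ICE table, Kb = x²/(0.000418 − x) = 1.2 × 10^-8.
Neglecting x in the denominator: x = √(1.2 × 10^-8 × 0.000418) = 2.24 × 10^-6 M
Check: 0.54% ionized — well under 5%, approximation valid.
pOH = −log(2.24 × 10^-6) = 5.65; pH = 14.00 − 5.65 = 8.35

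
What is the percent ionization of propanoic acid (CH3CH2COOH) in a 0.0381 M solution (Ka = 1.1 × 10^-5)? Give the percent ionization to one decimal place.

CH3CH2COOH ⇌ CH3CH2COO- + H+; let x = [H+] at equilibrium.
x ≈ √(Ka·C₀) = √(1.1 × 10^-5 × 0.0381) = 6.47 × 10^-4 M
Fraction ionized = 6.47 × 10^-4 / 0.0381 = 0.0170 → 1.7%

1.7%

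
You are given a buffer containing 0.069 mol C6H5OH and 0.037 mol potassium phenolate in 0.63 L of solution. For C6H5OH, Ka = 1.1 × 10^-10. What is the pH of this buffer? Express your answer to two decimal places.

pKa = −log(1.1 × 10^-10) = 9.959
pH = pKa + log([A⁻]/[HA]) = 9.959 + log(0.037/0.069)
pH = 9.959 + (-0.271) = 9.69

pH = 9.69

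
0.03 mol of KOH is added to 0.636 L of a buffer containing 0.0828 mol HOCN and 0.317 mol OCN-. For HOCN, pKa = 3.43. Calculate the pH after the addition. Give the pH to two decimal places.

pH = 4.25

OH- converts HOCN to OCN-: HOCN → 0.0528 mol, OCN- → 0.347 mol.
Henderson–Hasselbalch with mole ratio 0.347/0.0528: pH = 3.43 + (+0.818)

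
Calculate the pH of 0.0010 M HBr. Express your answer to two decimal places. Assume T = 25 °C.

pH = 3.00

HBr is a strong acid and dissociates completely, so [H+] = 0.0010 M.
pH = -log(0.001) = 3.00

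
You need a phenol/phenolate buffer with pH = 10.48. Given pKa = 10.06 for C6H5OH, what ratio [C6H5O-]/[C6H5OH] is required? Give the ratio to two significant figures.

ratio = 2.6

pH = pKa + log(r) ⇒ log(r) = 10.48 − 10.06 = +0.42
r = [C6H5O-]/[C6H5OH] = 10^(+0.42) = 2.63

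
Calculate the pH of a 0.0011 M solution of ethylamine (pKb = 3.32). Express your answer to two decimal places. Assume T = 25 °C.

C2H5NH2 + H2O ⇌ C2H5NH3+ + OH-
Kb = 10^(−3.32) = 4.79 × 10^-4
From the ICE table, Kb = [OH-]²/(0.0011 − [OH-]) = 4.79 × 10^-4.
Here C₀/Kb ≈ 2.3, so the small-[OH-] approximation fails. Use the quadratic:
[OH-] = (−Kb + √(Kb² + 4·Kb·C₀))/2 = 5.25 × 10^-4 M
pOH = 3.28, so pH = 14.00 − pOH = 10.72

pH = 10.72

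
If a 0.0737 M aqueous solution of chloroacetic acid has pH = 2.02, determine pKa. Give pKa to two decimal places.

pKa = 2.85

[H+] = 10^(-2.02) = 9.55 × 10^-3 M
At equilibrium [HA] = 0.0737 − 9.55 × 10^-3 = 6.41 × 10^-2 M
Ka = [H+][A-]/[HA] = (9.55 × 10^-3)² / 6.41 × 10^-2 = 1.42 × 10^-3
pKa = -log(1.42 × 10^-3) = 2.85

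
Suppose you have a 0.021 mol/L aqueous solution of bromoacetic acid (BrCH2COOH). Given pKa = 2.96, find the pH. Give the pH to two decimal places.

BrCH2COOH ⇌ BrCH2COO- + H+
Ka = 10^(−2.96) = 1.10 × 10^-3
Ka = x²/(0.021 − x) = 1.10 × 10^-3
x is not negligible relative to C₀; solve x² + 0.0011·x − 2.31e-05 = 0.
x = (−Ka + √(Ka² + 4·Ka·C₀))/2 = 4.29 × 10^-3 M
pH = −log[H+] = −log(4.29 × 10^-3) = 2.37

pH = 2.37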